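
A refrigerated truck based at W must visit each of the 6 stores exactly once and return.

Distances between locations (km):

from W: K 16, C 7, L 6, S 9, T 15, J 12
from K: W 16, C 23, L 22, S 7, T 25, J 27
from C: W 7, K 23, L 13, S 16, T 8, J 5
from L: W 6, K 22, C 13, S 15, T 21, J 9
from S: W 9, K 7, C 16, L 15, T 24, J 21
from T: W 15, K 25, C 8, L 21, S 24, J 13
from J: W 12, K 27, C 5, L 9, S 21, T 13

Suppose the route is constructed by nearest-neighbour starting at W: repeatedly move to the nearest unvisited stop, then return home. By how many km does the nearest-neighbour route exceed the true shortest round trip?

6 km longer than the optimal tour.

W: L=6, C=7, S=9, J=12, T=15, K=16 ⇒ L
L: J=9, C=13, S=15, T=21, K=22 ⇒ J
J: C=5, T=13, S=21, K=27 ⇒ C
C: T=8, S=16, K=23 ⇒ T
T: S=24, K=25 ⇒ S
S: K=7 ⇒ K
NN route W → L → J → C → T → S → K → W costs 75.
Optimal: W → L → J → C → T → K → S → W costs 69 (by enumerating all 360 distinct tours).
Excess = 75 − 69 = 6.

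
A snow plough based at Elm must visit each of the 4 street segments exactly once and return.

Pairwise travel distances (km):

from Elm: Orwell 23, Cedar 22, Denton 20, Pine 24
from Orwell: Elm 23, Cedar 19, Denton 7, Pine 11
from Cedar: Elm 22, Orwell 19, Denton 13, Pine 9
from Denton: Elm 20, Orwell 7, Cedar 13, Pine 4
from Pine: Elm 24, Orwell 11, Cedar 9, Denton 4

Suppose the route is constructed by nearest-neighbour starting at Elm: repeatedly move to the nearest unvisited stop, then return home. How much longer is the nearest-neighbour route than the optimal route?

From Elm: Denton=20, Cedar=22, Orwell=23, Pine=24 → choose Denton (20).
From Denton: Pine=4, Orwell=7, Cedar=13 → choose Pine (4).
From Pine: Cedar=9, Orwell=11 → choose Cedar (9).
From Cedar: Orwell=19 → choose Orwell (19).
NN route Elm → Denton → Pine → Cedar → Orwell → Elm costs 75.
Optimal: Elm → Orwell → Denton → Pine → Cedar → Elm costs 65 (by enumerating all 12 distinct tours).
Excess = 75 − 65 = 10.

Excess over optimum: 10 km.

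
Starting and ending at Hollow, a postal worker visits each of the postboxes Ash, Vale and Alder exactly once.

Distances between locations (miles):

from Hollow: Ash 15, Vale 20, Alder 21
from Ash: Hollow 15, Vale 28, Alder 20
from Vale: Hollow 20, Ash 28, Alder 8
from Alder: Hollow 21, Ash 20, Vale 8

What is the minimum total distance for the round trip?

There are 3 distinct closed tours to check (reversals are equivalent).
Hollow→Ash→Vale→Alder→Hollow: 15+28+8+21 = 72
Hollow→Ash→Alder→Vale→Hollow: 15+20+8+20 = 63
Hollow→Vale→Ash→Alder→Hollow: 20+28+20+21 = 89
The minimum is 63.
One optimal route: Hollow → Ash → Alder → Vale → Hollow (or its reverse).

63 miles — the shortest possible round trip.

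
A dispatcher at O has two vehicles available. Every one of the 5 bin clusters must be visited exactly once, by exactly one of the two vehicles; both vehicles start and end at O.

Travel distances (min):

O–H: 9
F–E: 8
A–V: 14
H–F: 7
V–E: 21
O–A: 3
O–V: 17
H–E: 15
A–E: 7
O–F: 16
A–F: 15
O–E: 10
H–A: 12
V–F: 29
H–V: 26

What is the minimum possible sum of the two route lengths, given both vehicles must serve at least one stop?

There are 2^4 − 1 = 15 ways to divide the 5 stops into two non-empty groups. For each, the best each vehicle can do is its own shortest tour through its group:
  {H} + {A, V, F, E}: 18 + 62 = 80
  {A} + {H, V, F, E}: 6 + 62 = 68
  {H, A} + {V, F, E}: 24 + 62 = 86
  {V} + {H, A, F, E}: 34 + 34 = 68
  {H, V} + {A, F, E}: 52 + 34 = 86
  {A, V} + {H, F, E}: 34 + 34 = 68
  … (15 splits in total)
Best: vehicle 1 O → A → O = 6; vehicle 2 O → H → F → E → V → O = 62; combined 68.

68 min — the smallest possible combined total.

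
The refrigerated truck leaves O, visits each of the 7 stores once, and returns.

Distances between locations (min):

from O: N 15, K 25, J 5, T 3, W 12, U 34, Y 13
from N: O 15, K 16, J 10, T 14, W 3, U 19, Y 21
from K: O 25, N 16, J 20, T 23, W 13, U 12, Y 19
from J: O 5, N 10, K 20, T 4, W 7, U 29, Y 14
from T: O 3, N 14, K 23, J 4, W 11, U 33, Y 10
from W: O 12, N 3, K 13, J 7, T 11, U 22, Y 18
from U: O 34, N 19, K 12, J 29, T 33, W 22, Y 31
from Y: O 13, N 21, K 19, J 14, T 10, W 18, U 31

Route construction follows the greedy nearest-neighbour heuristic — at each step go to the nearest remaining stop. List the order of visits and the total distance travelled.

89 min along O → T → J → W → N → K → U → Y → O.

From O: distances to unvisited — T=3, J=5, W=12, Y=13, N=15, K=25, U=34. Nearest is T (3).
From T: distances to unvisited — J=4, Y=10, W=11, N=14, K=23, U=33. Nearest is J (4).
From J: distances to unvisited — W=7, N=10, Y=14, K=20, U=29. Nearest is W (7).
From W: distances to unvisited — N=3, K=13, Y=18, U=22. Nearest is N (3).
From N: distances to unvisited — K=16, U=19, Y=21. Nearest is K (16).
From K: distances to unvisited — U=12, Y=19. Nearest is U (12).
From U: distances to unvisited — Y=31. Nearest is Y (31).
Return Y→O: 13.
Total = 3 + 4 + 7 + 3 + 16 + 12 + 31 + 13 = 89.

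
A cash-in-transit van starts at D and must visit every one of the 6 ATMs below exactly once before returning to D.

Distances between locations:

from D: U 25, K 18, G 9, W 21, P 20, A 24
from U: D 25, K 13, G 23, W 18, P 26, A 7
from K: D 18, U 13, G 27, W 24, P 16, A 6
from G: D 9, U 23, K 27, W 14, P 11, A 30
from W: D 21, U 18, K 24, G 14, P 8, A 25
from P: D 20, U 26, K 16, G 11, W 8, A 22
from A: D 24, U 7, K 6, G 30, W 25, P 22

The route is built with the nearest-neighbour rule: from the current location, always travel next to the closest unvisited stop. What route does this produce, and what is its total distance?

Nearest-neighbour total = 77; route D → G → P → W → U → A → K → D.

At D the remaining stops are G 9, K 18, P 20, W 21, A 24, U 25; go to G.
At G the remaining stops are P 11, W 14, U 23, K 27, A 30; go to P.
At P the remaining stops are W 8, K 16, A 22, U 26; go to W.
At W the remaining stops are U 18, K 24, A 25; go to U.
At U the remaining stops are A 7, K 13; go to A.
At A the remaining stops are K 6; go to K.
Return K→D: 18.
Total = 9 + 11 + 8 + 18 + 7 + 6 + 18 = 77.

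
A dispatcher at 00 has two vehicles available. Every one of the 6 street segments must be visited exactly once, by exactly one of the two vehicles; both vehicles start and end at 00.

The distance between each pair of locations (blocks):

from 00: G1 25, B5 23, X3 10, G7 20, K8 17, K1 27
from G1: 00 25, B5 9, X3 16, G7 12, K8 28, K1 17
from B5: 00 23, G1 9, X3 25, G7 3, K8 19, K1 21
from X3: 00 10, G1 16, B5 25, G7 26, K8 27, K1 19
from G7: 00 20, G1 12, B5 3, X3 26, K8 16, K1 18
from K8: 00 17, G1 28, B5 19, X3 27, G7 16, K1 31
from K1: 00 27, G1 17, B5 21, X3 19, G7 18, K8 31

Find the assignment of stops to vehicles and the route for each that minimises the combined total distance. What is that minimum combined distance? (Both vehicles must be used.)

Check every non-empty split of the stops between the two vehicles; for each half take its own optimal tour:
  {G1} + {B5, X3, G7, K8, K1}: 50 + 86 = 136
  {B5} + {G1, X3, G7, K8, K1}: 46 + 91 = 137
  {G1, B5} + {X3, G7, K8, K1}: 57 + 80 = 137
  {X3} + {G1, B5, G7, K8, K1}: 20 + 89 = 109
  {G1, X3} + {B5, G7, K8, K1}: 51 + 84 = 135
  {B5, X3} + {G1, G7, K8, K1}: 58 + 89 = 147
  … (31 splits in total)
Best: vehicle 1 00 → X3 → 00 = 20; vehicle 2 00 → K8 → G7 → B5 → G1 → K1 → 00 = 89; combined 109.

109 blocks — the smallest possible combined total.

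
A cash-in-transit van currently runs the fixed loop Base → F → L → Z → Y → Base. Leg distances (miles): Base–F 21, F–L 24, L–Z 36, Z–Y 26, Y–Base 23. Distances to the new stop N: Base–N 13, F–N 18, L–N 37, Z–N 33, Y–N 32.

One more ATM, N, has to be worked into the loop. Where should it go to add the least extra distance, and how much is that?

Insertion cost between consecutive stops i–j is d(i,N) + d(N,j) − d(i,j):
  between Base and F: 13 + 18 − 21 = 10
  between F and L: 18 + 37 − 24 = 31
  between L and Z: 37 + 33 − 36 = 34
  between Z and Y: 33 + 32 − 26 = 39
  between Y and Base: 32 + 13 − 23 = 22
Cheapest insertion is between Base and F, adding 10.
New total = 130 + 10 = 140.

Minimum extra distance: 10 miles, inserting N between Base and F.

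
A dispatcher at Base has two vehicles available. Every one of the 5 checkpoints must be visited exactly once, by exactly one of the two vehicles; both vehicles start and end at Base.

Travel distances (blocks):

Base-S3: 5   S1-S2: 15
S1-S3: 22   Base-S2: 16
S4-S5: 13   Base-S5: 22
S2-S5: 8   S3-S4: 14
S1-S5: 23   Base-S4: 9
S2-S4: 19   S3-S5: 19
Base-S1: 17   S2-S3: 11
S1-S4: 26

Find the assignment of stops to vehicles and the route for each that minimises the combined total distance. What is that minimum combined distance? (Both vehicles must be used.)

72 blocks — the smallest possible combined total.

There are 2^4 − 1 = 15 ways to divide the 5 stops into two non-empty groups. For each, the best each vehicle can do is its own shortest tour through its group:
  {S1} + {S2, S3, S4, S5}: 34 + 46 = 80
  {S2} + {S1, S3, S4, S5}: 32 + 72 = 104
  {S1, S2} + {S3, S4, S5}: 48 + 46 = 94
  {S3} + {S1, S2, S4, S5}: 10 + 62 = 72
  {S1, S3} + {S2, S4, S5}: 44 + 46 = 90
  {S2, S3} + {S1, S4, S5}: 32 + 62 = 94
  … (15 splits in total)
Best: vehicle 1 Base → S3 → Base = 10; vehicle 2 Base → S1 → S2 → S5 → S4 → Base = 62; combined 72.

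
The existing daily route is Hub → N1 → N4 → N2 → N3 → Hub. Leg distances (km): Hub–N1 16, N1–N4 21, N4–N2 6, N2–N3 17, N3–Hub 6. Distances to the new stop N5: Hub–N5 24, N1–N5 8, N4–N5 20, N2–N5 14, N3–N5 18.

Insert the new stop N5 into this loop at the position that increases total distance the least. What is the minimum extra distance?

Insertion cost between consecutive stops i–j is d(i,N5) + d(N5,j) − d(i,j):
  between Hub and N1: 24 + 8 − 16 = 16
  between N1 and N4: 8 + 20 − 21 = 7
  between N4 and N2: 20 + 14 − 6 = 28
  between N2 and N3: 14 + 18 − 17 = 15
  between N3 and Hub: 18 + 24 − 6 = 36
Cheapest insertion is between N1 and N4, adding 7.
New total = 66 + 7 = 73.

Adding 7 km by placing N5 on the N1–N4 leg.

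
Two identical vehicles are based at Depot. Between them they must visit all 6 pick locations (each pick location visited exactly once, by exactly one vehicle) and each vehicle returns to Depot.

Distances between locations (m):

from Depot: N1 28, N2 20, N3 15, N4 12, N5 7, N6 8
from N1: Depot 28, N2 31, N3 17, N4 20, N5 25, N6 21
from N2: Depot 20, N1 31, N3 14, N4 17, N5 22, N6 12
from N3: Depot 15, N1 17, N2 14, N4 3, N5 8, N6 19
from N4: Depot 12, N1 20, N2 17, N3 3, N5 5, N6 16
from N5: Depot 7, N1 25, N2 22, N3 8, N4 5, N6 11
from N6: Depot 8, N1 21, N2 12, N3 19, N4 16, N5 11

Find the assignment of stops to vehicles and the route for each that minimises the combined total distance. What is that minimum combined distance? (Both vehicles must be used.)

97 m — the smallest possible combined total.

There are 2^5 − 1 = 31 ways to divide the 6 stops into two non-empty groups. For each, the best each vehicle can do is its own shortest tour through its group:
  {N1} + {N2, N3, N4, N5, N6}: 56 + 49 = 105
  {N2} + {N1, N3, N4, N5, N6}: 40 + 61 = 101
  {N1, N2} + {N3, N4, N5, N6}: 79 + 42 = 121
  {N3} + {N1, N2, N4, N5, N6}: 30 + 83 = 113
  {N1, N3} + {N2, N4, N5, N6}: 60 + 49 = 109
  {N2, N3} + {N1, N4, N5, N6}: 49 + 61 = 110
  … (31 splits in total)
  {N5} + {N1, N2, N3, N4, N6}: 14 + 83 = 97  ← best
Best: vehicle 1 Depot → N5 → Depot = 14; vehicle 2 Depot → N4 → N1 → N3 → N2 → N6 → Depot = 83; combined 97.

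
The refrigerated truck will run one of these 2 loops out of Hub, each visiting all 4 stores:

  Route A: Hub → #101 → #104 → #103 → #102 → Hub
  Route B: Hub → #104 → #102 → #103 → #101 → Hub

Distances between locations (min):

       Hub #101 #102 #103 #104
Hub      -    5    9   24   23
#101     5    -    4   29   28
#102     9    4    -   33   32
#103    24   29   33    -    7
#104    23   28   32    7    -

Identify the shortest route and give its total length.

Route A: 5 + 28 + 7 + 33 + 9 = 82
Route B: 23 + 32 + 33 + 29 + 5 = 122

Shortest is Route A, total 82 min.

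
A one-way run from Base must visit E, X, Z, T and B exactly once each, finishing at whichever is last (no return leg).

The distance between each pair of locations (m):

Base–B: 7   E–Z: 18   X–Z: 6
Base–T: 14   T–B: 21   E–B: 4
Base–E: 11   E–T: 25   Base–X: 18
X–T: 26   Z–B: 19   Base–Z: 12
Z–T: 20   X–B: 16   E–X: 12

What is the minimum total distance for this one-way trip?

Shortest open route: 49 m.

There are 5! = 120 possible orderings.
Base → E → X → Z → T → B: 11+12+6+20+21 = 70
Base → E → X → Z → B → T: 11+12+6+19+21 = 69
Base → E → X → T → Z → B: 11+12+26+20+19 = 88
Base → E → X → T → B → Z: 11+12+26+21+19 = 89
Base → E → X → B → Z → T: 11+12+16+19+20 = 78
Base → E → X → B → T → Z: 11+12+16+21+20 = 80
Base → E → Z → X → T → B: 11+18+6+26+21 = 82
Base → E → Z → X → B → T: 11+18+6+16+21 = 72
Base → E → Z → T → X → B: 11+18+20+26+16 = 91
Base → E → Z → T → B → X: 11+18+20+21+16 = 86
Base → E → Z → B → X → T: 11+18+19+16+26 = 90
Base → E → Z → B → T → X: 11+18+19+21+26 = 95
Base → E → T → X → Z → B: 11+25+26+6+19 = 87
Base → E → T → X → B → Z: 11+25+26+16+19 = 97
… (106 more)
Base → B → E → X → Z → T: 7+4+12+6+20 = 49  ← best
The minimum is 49.
One shortest path: Base → B → E → X → Z → T.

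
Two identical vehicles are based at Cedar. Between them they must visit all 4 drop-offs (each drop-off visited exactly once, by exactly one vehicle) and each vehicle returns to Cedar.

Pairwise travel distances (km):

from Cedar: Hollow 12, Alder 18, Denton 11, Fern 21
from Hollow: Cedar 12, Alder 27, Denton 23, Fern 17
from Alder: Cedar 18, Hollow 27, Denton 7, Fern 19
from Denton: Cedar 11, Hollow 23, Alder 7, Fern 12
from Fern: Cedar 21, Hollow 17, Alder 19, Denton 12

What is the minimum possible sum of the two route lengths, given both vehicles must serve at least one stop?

Try each way of splitting the stops between the two vehicles (each non-empty) and, for each split, find the best tour for each vehicle:
  {Hollow} + {Alder, Denton, Fern}: 24 + 58 = 82
  {Alder} + {Hollow, Denton, Fern}: 36 + 52 = 88
  {Hollow, Alder} + {Denton, Fern}: 57 + 44 = 101
  {Denton} + {Hollow, Alder, Fern}: 22 + 66 = 88
  {Hollow, Denton} + {Alder, Fern}: 46 + 58 = 104
  {Alder, Denton} + {Hollow, Fern}: 36 + 50 = 86
  … (7 splits in total)
Best: vehicle 1 Cedar → Hollow → Cedar = 24; vehicle 2 Cedar → Alder → Denton → Fern → Cedar = 58; combined 82.

Minimum combined distance: 82 km.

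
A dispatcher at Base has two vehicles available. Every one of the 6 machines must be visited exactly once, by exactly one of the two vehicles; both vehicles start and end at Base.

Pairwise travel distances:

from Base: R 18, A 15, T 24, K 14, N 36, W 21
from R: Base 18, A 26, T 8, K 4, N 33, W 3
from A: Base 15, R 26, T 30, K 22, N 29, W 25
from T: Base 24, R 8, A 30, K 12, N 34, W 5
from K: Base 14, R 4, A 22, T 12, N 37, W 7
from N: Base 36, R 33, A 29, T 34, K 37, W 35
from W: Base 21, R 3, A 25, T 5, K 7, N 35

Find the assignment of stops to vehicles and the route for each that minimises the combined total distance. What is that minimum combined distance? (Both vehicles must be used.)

126 — the smallest possible combined total.

There are 2^5 − 1 = 31 ways to divide the 6 stops into two non-empty groups. For each, the best each vehicle can do is its own shortest tour through its group:
  {R} + {A, T, K, N, W}: 36 + 104 = 140
  {A} + {R, T, K, N, W}: 30 + 96 = 126
  {R, A} + {T, K, N, W}: 59 + 96 = 155
  {T} + {R, A, K, N, W}: 48 + 100 = 148
  {R, T} + {A, K, N, W}: 50 + 100 = 150
  {A, T} + {R, K, N, W}: 69 + 92 = 161
  … (31 splits in total)
Best: vehicle 1 Base → A → Base = 30; vehicle 2 Base → K → R → W → T → N → Base = 96; combined 126.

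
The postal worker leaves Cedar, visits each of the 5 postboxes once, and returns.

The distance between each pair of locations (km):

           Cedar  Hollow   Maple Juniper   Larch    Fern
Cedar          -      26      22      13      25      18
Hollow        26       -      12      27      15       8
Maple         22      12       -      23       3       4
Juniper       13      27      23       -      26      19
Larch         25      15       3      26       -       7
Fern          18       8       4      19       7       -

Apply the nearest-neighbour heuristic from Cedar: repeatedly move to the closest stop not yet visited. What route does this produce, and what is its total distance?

Cedar → [Juniper:13 / Fern:18 / Maple:22 / Larch:25 / Hollow:26] → Juniper (13)
Juniper → [Fern:19 / Maple:23 / Larch:26 / Hollow:27] → Fern (19)
Fern → [Maple:4 / Larch:7 / Hollow:8] → Maple (4)
Maple → [Larch:3 / Hollow:12] → Larch (3)
Larch → [Hollow:15] → Hollow (15)
Return Hollow→Cedar: 26.
Total = 13 + 19 + 4 + 3 + 15 + 26 = 80.

Total distance 80 km via the nearest-neighbour route Cedar → Juniper → Fern → Maple → Larch → Hollow → Cedar.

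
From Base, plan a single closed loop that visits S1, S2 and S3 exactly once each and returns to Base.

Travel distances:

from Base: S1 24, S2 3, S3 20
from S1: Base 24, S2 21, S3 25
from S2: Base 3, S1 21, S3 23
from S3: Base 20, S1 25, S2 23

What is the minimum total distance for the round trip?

Minimum total distance: 69.

With 3 stops there are 3!/2 = 3 distinct round trips (a route and its reverse cost the same).
Base-S1-S2-S3-Base: 24+21+23+20 = 88
Base-S1-S3-S2-Base: 24+25+23+3 = 75
Base-S2-S1-S3-Base: 3+21+25+20 = 69
The minimum is 69.
One optimal route: Base → S2 → S1 → S3 → Base (or its reverse).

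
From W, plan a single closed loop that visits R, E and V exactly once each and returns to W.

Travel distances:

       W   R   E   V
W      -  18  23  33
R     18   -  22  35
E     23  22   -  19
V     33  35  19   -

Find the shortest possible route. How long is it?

There are 3 distinct closed tours to check (reversals are equivalent).
W-R-E-V-W: 18+22+19+33 = 92
W-R-V-E-W: 18+35+19+23 = 95
W-E-R-V-W: 23+22+35+33 = 113
The minimum is 92.
One optimal route: W → R → E → V → W (or its reverse).

92 — the shortest possible round trip.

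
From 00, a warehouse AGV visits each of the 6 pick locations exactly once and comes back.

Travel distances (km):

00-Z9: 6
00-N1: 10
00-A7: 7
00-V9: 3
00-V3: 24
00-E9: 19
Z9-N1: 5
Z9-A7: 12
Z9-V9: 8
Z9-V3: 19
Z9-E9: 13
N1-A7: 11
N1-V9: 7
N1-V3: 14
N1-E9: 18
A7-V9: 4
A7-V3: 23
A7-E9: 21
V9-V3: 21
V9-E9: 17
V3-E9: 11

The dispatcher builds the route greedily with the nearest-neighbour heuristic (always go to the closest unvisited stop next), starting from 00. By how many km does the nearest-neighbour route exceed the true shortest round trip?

00: V9=3, Z9=6, A7=7, N1=10, E9=19, V3=24 ⇒ V9
V9: A7=4, N1=7, Z9=8, E9=17, V3=21 ⇒ A7
A7: N1=11, Z9=12, E9=21, V3=23 ⇒ N1
N1: Z9=5, V3=14, E9=18 ⇒ Z9
Z9: E9=13, V3=19 ⇒ E9
E9: V3=11 ⇒ V3
NN route 00 → V9 → A7 → N1 → Z9 → E9 → V3 → 00 costs 71.
Optimal: 00 → Z9 → E9 → V3 → N1 → A7 → V9 → 00 costs 62 (by enumerating all 360 distinct tours).
Excess = 71 − 62 = 9.

9 km longer than the optimal tour.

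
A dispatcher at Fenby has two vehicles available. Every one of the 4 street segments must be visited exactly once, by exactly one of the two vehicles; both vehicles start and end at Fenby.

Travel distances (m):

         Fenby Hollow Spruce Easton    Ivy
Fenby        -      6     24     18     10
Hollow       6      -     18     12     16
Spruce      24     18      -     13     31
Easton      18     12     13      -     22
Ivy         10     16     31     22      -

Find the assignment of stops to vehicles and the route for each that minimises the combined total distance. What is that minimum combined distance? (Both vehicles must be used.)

Check every non-empty split of the stops between the two vehicles; for each half take its own optimal tour:
  {Hollow} + {Spruce, Easton, Ivy}: 12 + 69 = 81
  {Spruce} + {Hollow, Easton, Ivy}: 48 + 50 = 98
  {Hollow, Spruce} + {Easton, Ivy}: 48 + 50 = 98
  {Easton} + {Hollow, Spruce, Ivy}: 36 + 65 = 101
  {Hollow, Easton} + {Spruce, Ivy}: 36 + 65 = 101
  {Spruce, Easton} + {Hollow, Ivy}: 55 + 32 = 87
  … (7 splits in total)
  {Hollow, Spruce, Easton} + {Ivy}: 55 + 20 = 75  ← best
Best: vehicle 1 Fenby → Hollow → Spruce → Easton → Fenby = 55; vehicle 2 Fenby → Ivy → Fenby = 20; combined 75.

75 m — the smallest possible combined total.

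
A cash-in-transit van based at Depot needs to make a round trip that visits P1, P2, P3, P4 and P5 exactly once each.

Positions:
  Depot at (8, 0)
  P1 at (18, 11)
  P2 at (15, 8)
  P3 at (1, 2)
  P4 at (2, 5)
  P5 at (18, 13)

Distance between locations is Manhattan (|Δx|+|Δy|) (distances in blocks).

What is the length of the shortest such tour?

Shortest round trip = 60 blocks.

There are 60 distinct closed tours to check (reversals are equivalent).
Depot-P1-P2-P3-P4-P5-Depot: 21+6+20+4+24+23 = 98
Depot-P1-P2-P3-P5-P4-Depot: 21+6+20+28+24+11 = 110
Depot-P1-P2-P4-P3-P5-Depot: 21+6+16+4+28+23 = 98
Depot-P1-P2-P4-P5-P3-Depot: 21+6+16+24+28+9 = 104
Depot-P1-P2-P5-P3-P4-Depot: 21+6+8+28+4+11 = 78
Depot-P1-P2-P5-P4-P3-Depot: 21+6+8+24+4+9 = 72
Depot-P1-P3-P2-P4-P5-Depot: 21+26+20+16+24+23 = 130
Depot-P1-P3-P2-P5-P4-Depot: 21+26+20+8+24+11 = 110
Depot-P1-P3-P4-P2-P5-Depot: 21+26+4+16+8+23 = 98
Depot-P1-P3-P4-P5-P2-Depot: 21+26+4+24+8+15 = 98
Depot-P1-P3-P5-P2-P4-Depot: 21+26+28+8+16+11 = 110
Depot-P1-P3-P5-P4-P2-Depot: 21+26+28+24+16+15 = 130
Depot-P1-P4-P2-P3-P5-Depot: 21+22+16+20+28+23 = 130
Depot-P1-P4-P2-P5-P3-Depot: 21+22+16+8+28+9 = 104
… (46 more)
Depot-P1-P5-P2-P4-P3-Depot: 21+2+8+16+4+9 = 60  ← best
The minimum is 60.
One optimal route: Depot → P1 → P5 → P2 → P4 → P3 → Depot (or its reverse).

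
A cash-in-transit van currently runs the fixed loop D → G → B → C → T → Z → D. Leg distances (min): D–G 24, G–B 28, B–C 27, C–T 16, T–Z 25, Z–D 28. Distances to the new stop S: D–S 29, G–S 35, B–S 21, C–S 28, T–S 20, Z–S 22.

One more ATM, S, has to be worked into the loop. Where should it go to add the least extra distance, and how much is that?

+17 min — insert S between T and Z.

Insertion cost between consecutive stops i–j is d(i,S) + d(S,j) − d(i,j):
  between D and G: 29 + 35 − 24 = 40
  between G and B: 35 + 21 − 28 = 28
  between B and C: 21 + 28 − 27 = 22
  between C and T: 28 + 20 − 16 = 32
  between T and Z: 20 + 22 − 25 = 17
  between Z and D: 22 + 29 − 28 = 23
Cheapest insertion is between T and Z, adding 17.
New total = 148 + 17 = 165.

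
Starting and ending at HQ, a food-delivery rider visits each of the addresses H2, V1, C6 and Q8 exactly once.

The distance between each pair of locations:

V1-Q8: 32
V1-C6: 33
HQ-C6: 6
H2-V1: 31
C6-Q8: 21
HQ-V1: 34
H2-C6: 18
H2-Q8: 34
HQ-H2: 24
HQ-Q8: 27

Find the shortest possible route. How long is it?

Minimum total distance: 114.

HQ → H2 → V1 → C6 → Q8 → HQ: 24+31+33+21+27 = 136
HQ → H2 → V1 → Q8 → C6 → HQ: 24+31+32+21+6 = 114
HQ → H2 → C6 → V1 → Q8 → HQ: 24+18+33+32+27 = 134
HQ → H2 → C6 → Q8 → V1 → HQ: 24+18+21+32+34 = 129
HQ → H2 → Q8 → V1 → C6 → HQ: 24+34+32+33+6 = 129
HQ → H2 → Q8 → C6 → V1 → HQ: 24+34+21+33+34 = 146
HQ → V1 → H2 → C6 → Q8 → HQ: 34+31+18+21+27 = 131
HQ → V1 → H2 → Q8 → C6 → HQ: 34+31+34+21+6 = 126
HQ → V1 → C6 → H2 → Q8 → HQ: 34+33+18+34+27 = 146
HQ → V1 → Q8 → H2 → C6 → HQ: 34+32+34+18+6 = 124
HQ → C6 → H2 → V1 → Q8 → HQ: 6+18+31+32+27 = 114
HQ → C6 → V1 → H2 → Q8 → HQ: 6+33+31+34+27 = 131
The minimum is 114.
One optimal route: HQ → H2 → V1 → Q8 → C6 → HQ (or its reverse).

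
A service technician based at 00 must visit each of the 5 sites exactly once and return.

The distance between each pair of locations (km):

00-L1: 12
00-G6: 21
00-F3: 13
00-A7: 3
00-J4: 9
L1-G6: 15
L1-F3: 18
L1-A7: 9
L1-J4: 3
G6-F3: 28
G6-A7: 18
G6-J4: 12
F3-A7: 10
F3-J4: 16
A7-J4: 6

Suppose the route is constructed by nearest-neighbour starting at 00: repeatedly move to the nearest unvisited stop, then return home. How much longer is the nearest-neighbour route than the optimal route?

The nearest-neighbour route is 1 km longer than optimal.

00: A7=3, J4=9, L1=12, F3=13, G6=21 ⇒ A7
A7: J4=6, L1=9, F3=10, G6=18 ⇒ J4
J4: L1=3, G6=12, F3=16 ⇒ L1
L1: G6=15, F3=18 ⇒ G6
G6: F3=28 ⇒ F3
NN route 00 → A7 → J4 → L1 → G6 → F3 → 00 costs 68.
Optimal: 00 → G6 → J4 → L1 → F3 → A7 → 00 costs 67 (by enumerating all 60 distinct tours).
Excess = 68 − 67 = 1.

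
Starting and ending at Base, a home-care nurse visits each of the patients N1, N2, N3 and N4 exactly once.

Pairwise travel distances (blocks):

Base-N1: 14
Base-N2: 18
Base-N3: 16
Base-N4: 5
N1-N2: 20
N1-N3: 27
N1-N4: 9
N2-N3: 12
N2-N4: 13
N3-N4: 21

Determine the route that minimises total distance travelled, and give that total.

Shortest round trip = 62 blocks.

With 4 stops there are 4!/2 = 12 distinct round trips (a route and its reverse cost the same).
Base - N1 - N2 - N3 - N4 - Base: 14+20+12+21+5 = 72
Base - N1 - N2 - N4 - N3 - Base: 14+20+13+21+16 = 84
Base - N1 - N3 - N2 - N4 - Base: 14+27+12+13+5 = 71
Base - N1 - N3 - N4 - N2 - Base: 14+27+21+13+18 = 93
Base - N1 - N4 - N2 - N3 - Base: 14+9+13+12+16 = 64
Base - N1 - N4 - N3 - N2 - Base: 14+9+21+12+18 = 74
Base - N2 - N1 - N3 - N4 - Base: 18+20+27+21+5 = 91
Base - N2 - N1 - N4 - N3 - Base: 18+20+9+21+16 = 84
Base - N2 - N3 - N1 - N4 - Base: 18+12+27+9+5 = 71
Base - N2 - N4 - N1 - N3 - Base: 18+13+9+27+16 = 83
Base - N3 - N1 - N2 - N4 - Base: 16+27+20+13+5 = 81
Base - N3 - N2 - N1 - N4 - Base: 16+12+20+9+5 = 62
The minimum is 62.
One optimal route: Base → N3 → N2 → N1 → N4 → Base (or its reverse).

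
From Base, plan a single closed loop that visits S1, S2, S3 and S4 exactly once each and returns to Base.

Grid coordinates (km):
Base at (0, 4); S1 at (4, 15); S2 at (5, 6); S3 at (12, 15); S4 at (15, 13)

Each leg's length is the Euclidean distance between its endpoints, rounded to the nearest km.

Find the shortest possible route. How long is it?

Minimum total distance: 41 km.

Base-S1-S2-S3-S4-Base: 12+9+11+4+17 = 53
Base-S1-S2-S4-S3-Base: 12+9+12+4+16 = 53
Base-S1-S3-S2-S4-Base: 12+8+11+12+17 = 60
Base-S1-S3-S4-S2-Base: 12+8+4+12+5 = 41
Base-S1-S4-S2-S3-Base: 12+11+12+11+16 = 62
Base-S1-S4-S3-S2-Base: 12+11+4+11+5 = 43
Base-S2-S1-S3-S4-Base: 5+9+8+4+17 = 43
Base-S2-S1-S4-S3-Base: 5+9+11+4+16 = 45
Base-S2-S3-S1-S4-Base: 5+11+8+11+17 = 52
Base-S2-S4-S1-S3-Base: 5+12+11+8+16 = 52
Base-S3-S1-S2-S4-Base: 16+8+9+12+17 = 62
Base-S3-S2-S1-S4-Base: 16+11+9+11+17 = 64
The minimum is 41.
One optimal route: Base → S1 → S3 → S4 → S2 → Base (or its reverse).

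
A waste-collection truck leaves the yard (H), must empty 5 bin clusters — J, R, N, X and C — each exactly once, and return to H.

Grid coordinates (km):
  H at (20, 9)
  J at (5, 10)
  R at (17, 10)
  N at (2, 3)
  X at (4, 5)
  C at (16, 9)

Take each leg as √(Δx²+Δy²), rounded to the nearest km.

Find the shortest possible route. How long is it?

There are 60 distinct closed tours to check (reversals are equivalent).
H - J - R - N - X - C - H: 15+12+17+3+13+4 = 64
H - J - R - N - C - X - H: 15+12+17+15+13+16 = 88
H - J - R - X - N - C - H: 15+12+14+3+15+4 = 63
H - J - R - X - C - N - H: 15+12+14+13+15+19 = 88
H - J - R - C - N - X - H: 15+12+1+15+3+16 = 62
H - J - R - C - X - N - H: 15+12+1+13+3+19 = 63
H - J - N - R - X - C - H: 15+8+17+14+13+4 = 71
H - J - N - R - C - X - H: 15+8+17+1+13+16 = 70
H - J - N - X - R - C - H: 15+8+3+14+1+4 = 45
H - J - N - X - C - R - H: 15+8+3+13+1+3 = 43
H - J - N - C - R - X - H: 15+8+15+1+14+16 = 69
H - J - N - C - X - R - H: 15+8+15+13+14+3 = 68
H - J - X - R - N - C - H: 15+5+14+17+15+4 = 70
H - J - X - R - C - N - H: 15+5+14+1+15+19 = 69
… (46 more)
H - J - X - N - C - R - H: 15+5+3+15+1+3 = 42  ← best
The minimum is 42.
One optimal route: H → J → X → N → C → R → H (or its reverse).

Minimum total distance: 42 km.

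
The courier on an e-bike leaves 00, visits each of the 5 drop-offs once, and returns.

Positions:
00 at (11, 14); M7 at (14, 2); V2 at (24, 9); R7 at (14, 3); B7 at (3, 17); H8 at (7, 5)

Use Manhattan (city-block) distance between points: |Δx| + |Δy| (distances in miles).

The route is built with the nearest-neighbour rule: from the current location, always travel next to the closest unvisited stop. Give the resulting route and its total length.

00 → [B7:11 / H8:13 / R7:14 / M7:15 / V2:18] → B7 (11)
B7 → [H8:16 / R7:25 / M7:26 / V2:29] → H8 (16)
H8 → [R7:9 / M7:10 / V2:21] → R7 (9)
R7 → [M7:1 / V2:16] → M7 (1)
M7 → [V2:17] → V2 (17)
Return V2→00: 18.
Total = 11 + 16 + 9 + 1 + 17 + 18 = 72.

72 miles along 00 → B7 → H8 → R7 → M7 → V2 → 00.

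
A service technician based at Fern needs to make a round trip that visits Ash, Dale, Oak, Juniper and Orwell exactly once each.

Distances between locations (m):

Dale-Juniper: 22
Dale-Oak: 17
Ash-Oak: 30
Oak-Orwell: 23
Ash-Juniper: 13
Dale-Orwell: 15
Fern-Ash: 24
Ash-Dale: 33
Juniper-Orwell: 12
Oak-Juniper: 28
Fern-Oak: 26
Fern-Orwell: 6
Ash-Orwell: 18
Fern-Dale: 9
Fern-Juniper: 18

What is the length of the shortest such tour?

Fern → Ash → Dale → Oak → Juniper → Orwell → Fern: 24+33+17+28+12+6 = 120
Fern → Ash → Dale → Oak → Orwell → Juniper → Fern: 24+33+17+23+12+18 = 127
Fern → Ash → Dale → Juniper → Oak → Orwell → Fern: 24+33+22+28+23+6 = 136
Fern → Ash → Dale → Juniper → Orwell → Oak → Fern: 24+33+22+12+23+26 = 140
Fern → Ash → Dale → Orwell → Oak → Juniper → Fern: 24+33+15+23+28+18 = 141
Fern → Ash → Dale → Orwell → Juniper → Oak → Fern: 24+33+15+12+28+26 = 138
Fern → Ash → Oak → Dale → Juniper → Orwell → Fern: 24+30+17+22+12+6 = 111
Fern → Ash → Oak → Dale → Orwell → Juniper → Fern: 24+30+17+15+12+18 = 116
Fern → Ash → Oak → Juniper → Dale → Orwell → Fern: 24+30+28+22+15+6 = 125
Fern → Ash → Oak → Juniper → Orwell → Dale → Fern: 24+30+28+12+15+9 = 118
Fern → Ash → Oak → Orwell → Dale → Juniper → Fern: 24+30+23+15+22+18 = 132
Fern → Ash → Oak → Orwell → Juniper → Dale → Fern: 24+30+23+12+22+9 = 120
Fern → Ash → Juniper → Dale → Oak → Orwell → Fern: 24+13+22+17+23+6 = 105
Fern → Ash → Juniper → Dale → Orwell → Oak → Fern: 24+13+22+15+23+26 = 123
… (46 more)
Fern → Dale → Oak → Ash → Juniper → Orwell → Fern: 9+17+30+13+12+6 = 87  ← best
The minimum is 87.
One optimal route: Fern → Dale → Oak → Ash → Juniper → Orwell → Fern (or its reverse).

Minimum total distance: 87 m.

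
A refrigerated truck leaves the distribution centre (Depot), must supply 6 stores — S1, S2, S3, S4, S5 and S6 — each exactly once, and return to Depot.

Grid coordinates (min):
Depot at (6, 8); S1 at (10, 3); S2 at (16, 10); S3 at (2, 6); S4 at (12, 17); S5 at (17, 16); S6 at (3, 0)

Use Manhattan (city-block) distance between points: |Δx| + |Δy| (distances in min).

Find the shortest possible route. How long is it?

There are 360 distinct closed tours to check (reversals are equivalent).
Depot - S1 - S2 - S3 - S4 - S5 - S6 - Depot: 9+13+18+21+6+30+11 = 108
Depot - S1 - S2 - S3 - S4 - S6 - S5 - Depot: 9+13+18+21+26+30+19 = 136
Depot - S1 - S2 - S3 - S5 - S4 - S6 - Depot: 9+13+18+25+6+26+11 = 108
Depot - S1 - S2 - S3 - S5 - S6 - S4 - Depot: 9+13+18+25+30+26+15 = 136
Depot - S1 - S2 - S3 - S6 - S4 - S5 - Depot: 9+13+18+7+26+6+19 = 98
Depot - S1 - S2 - S3 - S6 - S5 - S4 - Depot: 9+13+18+7+30+6+15 = 98
Depot - S1 - S2 - S4 - S3 - S5 - S6 - Depot: 9+13+11+21+25+30+11 = 120
Depot - S1 - S2 - S4 - S3 - S6 - S5 - Depot: 9+13+11+21+7+30+19 = 110
… (352 more)
Depot - S2 - S5 - S4 - S1 - S6 - S3 - Depot: 12+7+6+16+10+7+6 = 64  ← best
The minimum is 64.
One optimal route: Depot → S2 → S5 → S4 → S1 → S6 → S3 → Depot (or its reverse).

Minimum total distance: 64 min.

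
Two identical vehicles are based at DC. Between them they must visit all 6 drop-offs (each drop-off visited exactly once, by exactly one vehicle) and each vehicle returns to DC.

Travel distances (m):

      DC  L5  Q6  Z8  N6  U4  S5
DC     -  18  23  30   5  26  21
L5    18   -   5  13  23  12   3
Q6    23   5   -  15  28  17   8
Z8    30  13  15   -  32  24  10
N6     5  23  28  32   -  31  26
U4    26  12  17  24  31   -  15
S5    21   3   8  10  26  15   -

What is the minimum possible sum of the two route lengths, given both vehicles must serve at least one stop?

There are 2^5 − 1 = 31 ways to divide the 6 stops into two non-empty groups. For each, the best each vehicle can do is its own shortest tour through its group:
  {L5} + {Q6, Z8, N6, U4, S5}: 36 + 98 = 134
  {Q6} + {L5, Z8, N6, U4, S5}: 46 + 88 = 134
  {L5, Q6} + {Z8, N6, U4, S5}: 46 + 88 = 134
  {Z8} + {L5, Q6, N6, U4, S5}: 60 + 82 = 142
  {L5, Z8} + {Q6, N6, U4, S5}: 61 + 82 = 143
  {Q6, Z8} + {L5, N6, U4, S5}: 68 + 72 = 140
  … (31 splits in total)
  {N6} + {L5, Q6, Z8, U4, S5}: 10 + 89 = 99  ← best
Best: vehicle 1 DC → N6 → DC = 10; vehicle 2 DC → L5 → Q6 → Z8 → S5 → U4 → DC = 89; combined 99.

Minimum combined distance: 99 m.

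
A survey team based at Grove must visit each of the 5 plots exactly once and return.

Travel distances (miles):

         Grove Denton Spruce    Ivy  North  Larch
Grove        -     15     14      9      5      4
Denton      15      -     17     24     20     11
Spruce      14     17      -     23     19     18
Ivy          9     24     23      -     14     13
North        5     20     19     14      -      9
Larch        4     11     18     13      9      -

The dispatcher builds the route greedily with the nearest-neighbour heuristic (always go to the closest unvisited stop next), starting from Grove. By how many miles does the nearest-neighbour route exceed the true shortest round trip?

Grove: Larch=4, North=5, Ivy=9, Spruce=14, Denton=15 ⇒ Larch
Larch: North=9, Denton=11, Ivy=13, Spruce=18 ⇒ North
North: Ivy=14, Spruce=19, Denton=20 ⇒ Ivy
Ivy: Spruce=23, Denton=24 ⇒ Spruce
Spruce: Denton=17 ⇒ Denton
NN route Grove → Larch → North → Ivy → Spruce → Denton → Grove costs 82.
Optimal: Grove → Spruce → Denton → Larch → Ivy → North → Grove costs 74 (by enumerating all 60 distinct tours).
Excess = 82 − 74 = 8.

The nearest-neighbour route is 8 miles longer than optimal.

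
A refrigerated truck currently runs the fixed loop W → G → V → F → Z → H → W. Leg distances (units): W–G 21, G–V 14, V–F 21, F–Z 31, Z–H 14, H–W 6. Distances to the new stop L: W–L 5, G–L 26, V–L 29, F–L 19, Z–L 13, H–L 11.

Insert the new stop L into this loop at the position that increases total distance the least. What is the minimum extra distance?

Minimum extra distance: 1, inserting L between F and Z.

Insertion cost between consecutive stops i–j is d(i,L) + d(L,j) − d(i,j):
  between W and G: 5 + 26 − 21 = 10
  between G and V: 26 + 29 − 14 = 41
  between V and F: 29 + 19 − 21 = 27
  between F and Z: 19 + 13 − 31 = 1
  between Z and H: 13 + 11 − 14 = 10
  between H and W: 11 + 5 − 6 = 10
Cheapest insertion is between F and Z, adding 1.
New total = 107 + 1 = 108.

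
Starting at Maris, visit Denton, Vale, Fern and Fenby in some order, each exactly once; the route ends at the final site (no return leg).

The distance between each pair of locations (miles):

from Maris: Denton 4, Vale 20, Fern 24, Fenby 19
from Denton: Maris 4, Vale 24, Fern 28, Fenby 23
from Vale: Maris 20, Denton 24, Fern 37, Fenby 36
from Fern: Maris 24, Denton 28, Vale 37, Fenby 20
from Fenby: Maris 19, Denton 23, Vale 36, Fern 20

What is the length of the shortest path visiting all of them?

Minimum one-way distance = 84 miles.

There are 4! = 24 possible orderings.
Maris → Denton → Vale → Fern → Fenby: 4+24+37+20 = 85
Maris → Denton → Vale → Fenby → Fern: 4+24+36+20 = 84
Maris → Denton → Fern → Vale → Fenby: 4+28+37+36 = 105
Maris → Denton → Fern → Fenby → Vale: 4+28+20+36 = 88
Maris → Denton → Fenby → Vale → Fern: 4+23+36+37 = 100
Maris → Denton → Fenby → Fern → Vale: 4+23+20+37 = 84
Maris → Vale → Denton → Fern → Fenby: 20+24+28+20 = 92
Maris → Vale → Denton → Fenby → Fern: 20+24+23+20 = 87
Maris → Vale → Fern → Denton → Fenby: 20+37+28+23 = 108
Maris → Vale → Fern → Fenby → Denton: 20+37+20+23 = 100
Maris → Vale → Fenby → Denton → Fern: 20+36+23+28 = 107
Maris → Vale → Fenby → Fern → Denton: 20+36+20+28 = 104
Maris → Fern → Denton → Vale → Fenby: 24+28+24+36 = 112
Maris → Fern → Denton → Fenby → Vale: 24+28+23+36 = 111
… (10 more)
The minimum is 84.
One shortest path: Maris → Denton → Vale → Fenby → Fern.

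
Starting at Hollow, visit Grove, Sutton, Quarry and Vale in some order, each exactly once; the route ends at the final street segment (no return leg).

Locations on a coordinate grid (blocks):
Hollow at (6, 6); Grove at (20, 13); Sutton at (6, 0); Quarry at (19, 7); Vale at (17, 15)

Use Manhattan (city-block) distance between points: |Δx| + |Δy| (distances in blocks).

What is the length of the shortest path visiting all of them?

Minimum one-way distance = 38 blocks.

There are 4! = 24 possible orderings.
Hollow → Grove → Sutton → Quarry → Vale: 21+27+20+10 = 78
Hollow → Grove → Sutton → Vale → Quarry: 21+27+26+10 = 84
Hollow → Grove → Quarry → Sutton → Vale: 21+7+20+26 = 74
Hollow → Grove → Quarry → Vale → Sutton: 21+7+10+26 = 64
Hollow → Grove → Vale → Sutton → Quarry: 21+5+26+20 = 72
Hollow → Grove → Vale → Quarry → Sutton: 21+5+10+20 = 56
Hollow → Sutton → Grove → Quarry → Vale: 6+27+7+10 = 50
Hollow → Sutton → Grove → Vale → Quarry: 6+27+5+10 = 48
Hollow → Sutton → Quarry → Grove → Vale: 6+20+7+5 = 38
Hollow → Sutton → Quarry → Vale → Grove: 6+20+10+5 = 41
Hollow → Sutton → Vale → Grove → Quarry: 6+26+5+7 = 44
Hollow → Sutton → Vale → Quarry → Grove: 6+26+10+7 = 49
Hollow → Quarry → Grove → Sutton → Vale: 14+7+27+26 = 74
Hollow → Quarry → Grove → Vale → Sutton: 14+7+5+26 = 52
… (10 more)
The minimum is 38.
One shortest path: Hollow → Sutton → Quarry → Grove → Vale.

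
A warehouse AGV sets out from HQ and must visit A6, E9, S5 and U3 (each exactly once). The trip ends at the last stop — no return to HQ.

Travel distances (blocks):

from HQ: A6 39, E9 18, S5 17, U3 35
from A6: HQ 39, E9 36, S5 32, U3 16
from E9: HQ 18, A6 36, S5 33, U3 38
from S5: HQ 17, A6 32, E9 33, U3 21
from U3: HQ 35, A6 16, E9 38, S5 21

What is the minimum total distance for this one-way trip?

There are 4! = 24 possible orderings.
HQ - A6 - E9 - S5 - U3: 39+36+33+21 = 129
HQ - A6 - E9 - U3 - S5: 39+36+38+21 = 134
HQ - A6 - S5 - E9 - U3: 39+32+33+38 = 142
HQ - A6 - S5 - U3 - E9: 39+32+21+38 = 130
HQ - A6 - U3 - E9 - S5: 39+16+38+33 = 126
HQ - A6 - U3 - S5 - E9: 39+16+21+33 = 109
HQ - E9 - A6 - S5 - U3: 18+36+32+21 = 107
HQ - E9 - A6 - U3 - S5: 18+36+16+21 = 91
HQ - E9 - S5 - A6 - U3: 18+33+32+16 = 99
HQ - E9 - S5 - U3 - A6: 18+33+21+16 = 88
HQ - E9 - U3 - A6 - S5: 18+38+16+32 = 104
HQ - E9 - U3 - S5 - A6: 18+38+21+32 = 109
HQ - S5 - A6 - E9 - U3: 17+32+36+38 = 123
HQ - S5 - A6 - U3 - E9: 17+32+16+38 = 103
… (10 more)
The minimum is 88.
One shortest path: HQ → E9 → S5 → U3 → A6.

Minimum one-way distance = 88 blocks.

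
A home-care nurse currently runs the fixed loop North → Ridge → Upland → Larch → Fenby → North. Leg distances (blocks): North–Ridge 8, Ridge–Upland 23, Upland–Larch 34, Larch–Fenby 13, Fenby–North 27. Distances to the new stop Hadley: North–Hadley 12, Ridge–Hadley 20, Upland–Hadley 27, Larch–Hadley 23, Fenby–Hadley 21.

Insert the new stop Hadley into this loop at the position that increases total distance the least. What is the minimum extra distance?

Insertion cost between consecutive stops i–j is d(i,Hadley) + d(Hadley,j) − d(i,j):
  between North and Ridge: 12 + 20 − 8 = 24
  between Ridge and Upland: 20 + 27 − 23 = 24
  between Upland and Larch: 27 + 23 − 34 = 16
  between Larch and Fenby: 23 + 21 − 13 = 31
  between Fenby and North: 21 + 12 − 27 = 6
Cheapest insertion is between Fenby and North, adding 6.
New total = 105 + 6 = 111.

Minimum extra distance: 6 blocks, inserting Hadley between Fenby and North.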